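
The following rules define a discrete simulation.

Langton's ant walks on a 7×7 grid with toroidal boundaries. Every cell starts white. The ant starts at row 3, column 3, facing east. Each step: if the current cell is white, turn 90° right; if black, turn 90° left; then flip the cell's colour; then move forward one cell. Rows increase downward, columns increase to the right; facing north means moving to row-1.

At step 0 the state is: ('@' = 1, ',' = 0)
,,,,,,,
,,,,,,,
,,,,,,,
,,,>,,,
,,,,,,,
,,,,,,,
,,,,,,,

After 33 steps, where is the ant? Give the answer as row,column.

gen 0: ,,,,,,,
,,,,,,,
,,,,,,,
,,,>,,,
,,,,,,,
,,,,,,,
,,,,,,,
gen 1: ,,,,,,,
,,,,,,,
,,,,,,,
,,,@,,,
,,,v,,,
,,,,,,,
,,,,,,,
gen 2: ,,,,,,,
,,,,,,,
,,,,,,,
,,,@,,,
,,<@,,,
,,,,,,,
,,,,,,,
gen 3: ,,,,,,,
,,,,,,,
,,,,,,,
,,^@,,,
,,@@,,,
,,,,,,,
,,,,,,,
gen 4: ,,,,,,,
,,,,,,,
,,,,,,,
,,@>,,,
,,@@,,,
,,,,,,,
,,,,,,,
gen 5: ,,,,,,,
,,,,,,,
,,,^,,,
,,@,,,,
,,@@,,,
,,,,,,,
,,,,,,,
gen 6: ,,,,,,,
,,,,,,,
,,,@>,,
,,@,,,,
,,@@,,,
,,,,,,,
,,,,,,,
gen 7: ,,,,,,,
,,,,,,,
,,,@@,,
,,@,v,,
,,@@,,,
,,,,,,,
,,,,,,,
gen 8: ,,,,,,,
,,,,,,,
,,,@@,,
,,@<@,,
,,@@,,,
,,,,,,,
,,,,,,,
gen 9: ,,,,,,,
,,,,,,,
,,,^@,,
,,@@@,,
,,@@,,,
,,,,,,,
,,,,,,,
gen 10: ,,,,,,,
,,,,,,,
,,<,@,,
,,@@@,,
,,@@,,,
,,,,,,,
,,,,,,,
gen 11: ,,,,,,,
,,^,,,,
,,@,@,,
,,@@@,,
,,@@,,,
,,,,,,,
,,,,,,,
gen 12: ,,,,,,,
,,@>,,,
,,@,@,,
,,@@@,,
,,@@,,,
,,,,,,,
,,,,,,,
gen 13: ,,,,,,,
,,@@,,,
,,@v@,,
,,@@@,,
,,@@,,,
,,,,,,,
,,,,,,,
gen 14: ,,,,,,,
,,@@,,,
,,<@@,,
,,@@@,,
,,@@,,,
,,,,,,,
,,,,,,,
gen 15: ,,,,,,,
,,@@,,,
,,,@@,,
,,v@@,,
,,@@,,,
,,,,,,,
,,,,,,,
gen 16: ,,,,,,,
,,@@,,,
,,,@@,,
,,,>@,,
,,@@,,,
,,,,,,,
,,,,,,,
gen 17: ,,,,,,,
,,@@,,,
,,,^@,,
,,,,@,,
,,@@,,,
,,,,,,,
,,,,,,,
gen 18: ,,,,,,,
,,@@,,,
,,<,@,,
,,,,@,,
,,@@,,,
,,,,,,,
,,,,,,,
gen 19: ,,,,,,,
,,^@,,,
,,@,@,,
,,,,@,,
,,@@,,,
,,,,,,,
,,,,,,,
gen 20: ,,,,,,,
,<,@,,,
,,@,@,,
,,,,@,,
,,@@,,,
,,,,,,,
,,,,,,,
gen 21: ,^,,,,,
,@,@,,,
,,@,@,,
,,,,@,,
,,@@,,,
,,,,,,,
,,,,,,,
gen 22: ,@>,,,,
,@,@,,,
,,@,@,,
,,,,@,,
,,@@,,,
,,,,,,,
,,,,,,,
gen 23: ,@@,,,,
,@v@,,,
,,@,@,,
,,,,@,,
,,@@,,,
,,,,,,,
,,,,,,,
gen 24: ,@@,,,,
,<@@,,,
,,@,@,,
,,,,@,,
,,@@,,,
,,,,,,,
,,,,,,,
gen 25: ,@@,,,,
,,@@,,,
,v@,@,,
,,,,@,,
,,@@,,,
,,,,,,,
,,,,,,,
gen 26: ,@@,,,,
,,@@,,,
<@@,@,,
,,,,@,,
,,@@,,,
,,,,,,,
,,,,,,,
gen 27: ,@@,,,,
^,@@,,,
@@@,@,,
,,,,@,,
,,@@,,,
,,,,,,,
,,,,,,,
gen 28: ,@@,,,,
@>@@,,,
@@@,@,,
,,,,@,,
,,@@,,,
,,,,,,,
,,,,,,,
gen 29: ,@@,,,,
@@@@,,,
@v@,@,,
,,,,@,,
,,@@,,,
,,,,,,,
,,,,,,,
gen 30: ,@@,,,,
@@@@,,,
@,>,@,,
,,,,@,,
,,@@,,,
,,,,,,,
,,,,,,,
gen 31: ,@@,,,,
@@^@,,,
@,,,@,,
,,,,@,,
,,@@,,,
,,,,,,,
,,,,,,,
gen 32: ,@@,,,,
@<,@,,,
@,,,@,,
,,,,@,,
,,@@,,,
,,,,,,,
,,,,,,,
gen 33: ,@@,,,,
@,,@,,,
@v,,@,,
,,,,@,,
,,@@,,,
,,,,,,,
,,,,,,,

2,1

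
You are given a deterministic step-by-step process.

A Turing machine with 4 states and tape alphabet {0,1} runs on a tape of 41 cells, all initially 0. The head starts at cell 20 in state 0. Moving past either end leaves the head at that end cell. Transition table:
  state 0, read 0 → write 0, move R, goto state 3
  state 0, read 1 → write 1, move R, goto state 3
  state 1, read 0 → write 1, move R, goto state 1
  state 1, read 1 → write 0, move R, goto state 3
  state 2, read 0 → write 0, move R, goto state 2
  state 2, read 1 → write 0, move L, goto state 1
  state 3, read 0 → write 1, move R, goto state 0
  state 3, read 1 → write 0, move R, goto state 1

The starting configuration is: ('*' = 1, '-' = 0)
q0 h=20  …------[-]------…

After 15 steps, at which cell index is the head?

k=0  q0 h=20  …------[-]------…
k=1  q3 h=21  …------[-]------…
k=2  q0 h=22  …-----*[-]------…
k=3  q3 h=23  …----*-[-]------…
k=4  q0 h=24  …---*-*[-]------…
k=5  q3 h=25  …--*-*-[-]------…
k=6  q0 h=26  …-*-*-*[-]------…
k=7  q3 h=27  …*-*-*-[-]------…
k=8  q0 h=28  …-*-*-*[-]------…
k=9  q3 h=29  …*-*-*-[-]------…
k=10  q0 h=30  …-*-*-*[-]------…
k=11  q3 h=31  …*-*-*-[-]------…
k=12  q0 h=32  …-*-*-*[-]------…
k=13  q3 h=33  …*-*-*-[-]------…
k=14  q0 h=34  …-*-*-*[-]------|
k=15  q3 h=35  …*-*-*-[-]-----|

35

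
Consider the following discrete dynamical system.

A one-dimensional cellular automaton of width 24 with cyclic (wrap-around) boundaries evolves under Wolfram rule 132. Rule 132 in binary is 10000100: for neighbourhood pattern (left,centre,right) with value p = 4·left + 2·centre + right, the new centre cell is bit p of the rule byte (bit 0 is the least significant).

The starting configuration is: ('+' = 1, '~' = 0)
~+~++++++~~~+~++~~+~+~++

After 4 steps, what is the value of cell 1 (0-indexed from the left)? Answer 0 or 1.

0) ~+~++++++~~~+~++~~+~+~++
1) ~+~~++++~~~~+~~~~~+~+~~~
2) ~+~~~++~~~~~+~~~~~+~+~~~
3) ~+~~~~~~~~~~+~~~~~+~+~~~
4) ~+~~~~~~~~~~+~~~~~+~+~~~

1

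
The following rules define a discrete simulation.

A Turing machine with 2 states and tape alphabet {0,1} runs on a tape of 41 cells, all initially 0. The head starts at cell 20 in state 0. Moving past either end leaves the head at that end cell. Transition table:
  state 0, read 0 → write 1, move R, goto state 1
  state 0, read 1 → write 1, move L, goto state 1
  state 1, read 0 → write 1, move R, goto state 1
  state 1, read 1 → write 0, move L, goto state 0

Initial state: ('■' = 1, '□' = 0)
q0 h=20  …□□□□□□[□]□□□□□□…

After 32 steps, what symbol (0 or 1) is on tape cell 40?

0

step 0: q0 h=20  …□□□□□□[□]□□□□□□…
step 1: q1 h=21  …□□□□□■[□]□□□□□□…
step 2: q1 h=22  …□□□□■■[□]□□□□□□…
step 3: q1 h=23  …□□□■■■[□]□□□□□□…
step 4: q1 h=24  …□□■■■■[□]□□□□□□…
step 5: q1 h=25  …□■■■■■[□]□□□□□□…
step 6: q1 h=26  …■■■■■■[□]□□□□□□…
step 7: q1 h=27  …■■■■■■[□]□□□□□□…
step 8: q1 h=28  …■■■■■■[□]□□□□□□…
step 9: q1 h=29  …■■■■■■[□]□□□□□□…
step 10: q1 h=30  …■■■■■■[□]□□□□□□…
step 11: q1 h=31  …■■■■■■[□]□□□□□□…
step 12: q1 h=32  …■■■■■■[□]□□□□□□…
step 13: q1 h=33  …■■■■■■[□]□□□□□□…
step 14: q1 h=34  …■■■■■■[□]□□□□□□|
step 15: q1 h=35  …■■■■■■[□]□□□□□|
step 16: q1 h=36  …■■■■■■[□]□□□□|
step 17: q1 h=37  …■■■■■■[□]□□□|
step 18: q1 h=38  …■■■■■■[□]□□|
step 19: q1 h=39  …■■■■■■[□]□|
step 20: q1 h=40  …■■■■■■[□]|
step 21: q1 h=40  …■■■■■■[■]|
step 22: q0 h=39  …■■■■■■[■]□|
step 23: q1 h=38  …■■■■■■[■]■□|
step 24: q0 h=37  …■■■■■■[■]□■□|
step 25: q1 h=36  …■■■■■■[■]■□■□|
step 26: q0 h=35  …■■■■■■[■]□■□■□|
step 27: q1 h=34  …■■■■■■[■]■□■□■□|
step 28: q0 h=33  …■■■■■■[■]□■□■□■…
step 29: q1 h=32  …■■■■■■[■]■□■□■□…
step 30: q0 h=31  …■■■■■■[■]□■□■□■…
step 31: q1 h=30  …■■■■■■[■]■□■□■□…
step 32: q0 h=29  …■■■■■■[■]□■□■□■…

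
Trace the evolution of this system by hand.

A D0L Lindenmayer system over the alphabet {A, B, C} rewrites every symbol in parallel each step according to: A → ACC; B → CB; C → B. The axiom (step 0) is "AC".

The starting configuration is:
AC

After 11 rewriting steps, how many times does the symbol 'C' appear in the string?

step 0: AC
step 1: ACCB
step 2: ACCBBCB
step 3: ACCBBCBCBBCB
step 4: ACCBBCBCBBCBBCBCBBCB
step 5: ACCBBCBCBBCBBCBCBBCBCBBCBBCBCBBCB
step 6: ACCBBCBCBBCBBCBCBBCBCBBCBBCBCBBCBBCBCBBCBCBBCBBCBCBBCB
step 7: ACCBBCBCBBCBBCBCBBCBCBBCBBCBCBBCBBCBCBBCBCBBCBBCBCBBCBCBBCBBCBCBBCBBCBCBBCBCBBCBBCBCBBCB
step 8: ACCBBCBCBBCBBCBCBBCBCBBCBBCBCBBCBBCBCBBCBCBBCBBCBCBBCBCBBC…BCBBCBCBBCBCBBCBBCBCBBCBCBBCBBCBCBBCBBCBCBBCBCBBCBBCBCBBCB  (len 143)
step 9: ACCBBCBCBBCBBCBCBBCBCBBCBBCBCBBCBBCBCBBCBCBBCBBCBCBBCBCBBC…BCBBCBCBBCBCBBCBBCBCBBCBCBBCBBCBCBBCBBCBCBBCBCBBCBBCBCBBCB  (len 232)
step 10: ACCBBCBCBBCBBCBCBBCBCBBCBBCBCBBCBBCBCBBCBCBBCBBCBCBBCBCBBC…BCBBCBCBBCBCBBCBBCBCBBCBCBBCBBCBCBBCBBCBCBBCBCBBCBBCBCBBCB  (len 376)
step 11: ACCBBCBCBBCBBCBCBBCBCBBCBBCBCBBCBBCBCBBCBCBBCBBCBCBBCBCBBC…BCBBCBCBBCBCBBCBBCBCBBCBCBBCBBCBCBBCBBCBCBBCBCBBCBBCBCBBCB  (len 609)

233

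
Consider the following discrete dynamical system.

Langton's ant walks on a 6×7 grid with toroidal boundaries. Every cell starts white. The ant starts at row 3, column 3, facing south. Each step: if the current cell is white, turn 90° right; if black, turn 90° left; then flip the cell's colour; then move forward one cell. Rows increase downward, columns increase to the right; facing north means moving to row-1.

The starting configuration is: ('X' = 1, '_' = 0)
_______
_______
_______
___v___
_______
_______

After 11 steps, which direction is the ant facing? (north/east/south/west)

k=0  _______
_______
_______
___v___
_______
_______
k=1  _______
_______
_______
__<X___
_______
_______
k=2  _______
_______
__^____
__XX___
_______
_______
k=3  _______
_______
__X>___
__XX___
_______
_______
k=4  _______
_______
__XX___
__Xv___
_______
_______
k=5  _______
_______
__XX___
__X_>__
_______
_______
k=6  _______
_______
__XX___
__X_X__
____v__
_______
k=7  _______
_______
__XX___
__X_X__
___<X__
_______
k=8  _______
_______
__XX___
__X^X__
___XX__
_______
k=9  _______
_______
__XX___
__XX>__
___XX__
_______
k=10  _______
_______
__XX^__
__XX___
___XX__
_______
k=11  _______
_______
__XXX>_
__XX___
___XX__
_______

east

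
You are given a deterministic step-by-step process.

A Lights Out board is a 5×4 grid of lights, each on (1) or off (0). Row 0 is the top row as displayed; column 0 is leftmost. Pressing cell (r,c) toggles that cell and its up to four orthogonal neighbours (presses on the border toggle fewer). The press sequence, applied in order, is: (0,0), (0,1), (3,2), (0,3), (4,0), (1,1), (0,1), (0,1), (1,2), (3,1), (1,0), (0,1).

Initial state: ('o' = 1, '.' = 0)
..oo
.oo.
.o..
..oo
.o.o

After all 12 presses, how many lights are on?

10

step 0: ..oo
.oo.
.o..
..oo
.o.o
step 1: oooo
ooo.
.o..
..oo
.o.o
step 2: ...o
o.o.
.o..
..oo
.o.o
step 3: ...o
o.o.
.oo.
.o..
.ooo
step 4: ..o.
o.oo
.oo.
.o..
.ooo
step 5: ..o.
o.oo
.oo.
oo..
o.oo
step 6: .oo.
.o.o
..o.
oo..
o.oo
step 7: o...
...o
..o.
oo..
o.oo
step 8: .oo.
.o.o
..o.
oo..
o.oo
step 9: .o..
..o.
....
oo..
o.oo
step 10: .o..
..o.
.o..
..o.
oooo
step 11: oo..
ooo.
oo..
..o.
oooo
step 12: ..o.
o.o.
oo..
..o.
oooo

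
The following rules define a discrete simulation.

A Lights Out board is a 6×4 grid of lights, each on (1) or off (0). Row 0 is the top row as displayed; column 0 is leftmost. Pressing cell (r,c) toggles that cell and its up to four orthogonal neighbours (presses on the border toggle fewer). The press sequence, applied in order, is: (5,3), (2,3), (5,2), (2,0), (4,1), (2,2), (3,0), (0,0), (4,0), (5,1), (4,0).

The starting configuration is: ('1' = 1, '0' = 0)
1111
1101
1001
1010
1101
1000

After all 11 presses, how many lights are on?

13

k=0  1111
1101
1001
1010
1101
1000
k=1  1111
1101
1001
1010
1100
1011
k=2  1111
1100
1010
1011
1100
1011
k=3  1111
1100
1010
1011
1110
1100
k=4  1111
0100
0110
0011
1110
1100
k=5  1111
0100
0110
0111
0000
1000
k=6  1111
0110
0001
0101
0000
1000
k=7  1111
0110
1001
1001
1000
1000
k=8  0011
1110
1001
1001
1000
1000
k=9  0011
1110
1001
0001
0100
0000
k=10  0011
1110
1001
0001
0000
1110
k=11  0011
1110
1001
1001
1100
0110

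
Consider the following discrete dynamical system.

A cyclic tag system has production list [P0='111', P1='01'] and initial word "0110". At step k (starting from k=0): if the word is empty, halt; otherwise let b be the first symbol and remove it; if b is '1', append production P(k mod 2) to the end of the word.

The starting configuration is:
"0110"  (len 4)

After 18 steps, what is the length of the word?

18

step 0: "0110"  (len 4)
step 1: "110"  (len 3)
step 2: "1001"  (len 4)
step 3: "001111"  (len 6)
step 4: "01111"  (len 5)
step 5: "1111"  (len 4)
step 6: "11101"  (len 5)
step 7: "1101111"  (len 7)
step 8: "10111101"  (len 8)
step 9: "0111101111"  (len 10)
step 10: "111101111"  (len 9)
step 11: "11101111111"  (len 11)
step 12: "110111111101"  (len 12)
step 13: "10111111101111"  (len 14)
step 14: "011111110111101"  (len 15)
step 15: "11111110111101"  (len 14)
step 16: "111111011110101"  (len 15)
step 17: "11111011110101111"  (len 17)
step 18: "111101111010111101"  (len 18)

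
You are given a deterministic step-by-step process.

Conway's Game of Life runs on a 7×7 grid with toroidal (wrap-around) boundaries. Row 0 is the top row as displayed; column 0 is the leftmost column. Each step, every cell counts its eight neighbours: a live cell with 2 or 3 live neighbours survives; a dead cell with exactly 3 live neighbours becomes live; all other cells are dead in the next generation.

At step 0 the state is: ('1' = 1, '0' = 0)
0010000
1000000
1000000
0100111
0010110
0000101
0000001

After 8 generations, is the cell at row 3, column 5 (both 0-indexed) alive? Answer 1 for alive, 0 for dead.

k=0  0010000
1000000
1000000
0100111
0010110
0000101
0000001
k=1  0000000
0100000
1100010
1101101
1000000
0001101
0000010
k=2  0000000
1100000
0000110
0010110
0110000
0000111
0000110
k=3  0000000
0000000
0101111
0110110
0110001
0001101
0000101
k=4  0000000
0000110
1101001
0000000
0100001
0011101
0001100
k=5  0001010
1000111
1000111
0110001
1011010
1010100
0010110
k=6  0001000
1001000
0001100
0010000
1000110
0010000
0110011
k=7  1101101
0011000
0011100
0000010
0101000
1011100
0111000
k=8  1000100
1000010
0010100
0000000
0101000
1000100
0000011

0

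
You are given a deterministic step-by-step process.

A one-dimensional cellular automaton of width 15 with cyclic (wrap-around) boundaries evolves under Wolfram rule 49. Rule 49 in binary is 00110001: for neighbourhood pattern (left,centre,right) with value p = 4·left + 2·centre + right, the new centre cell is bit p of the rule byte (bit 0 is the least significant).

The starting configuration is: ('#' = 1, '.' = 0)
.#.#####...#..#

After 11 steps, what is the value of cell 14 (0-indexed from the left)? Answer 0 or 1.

0

0) .#.#####...#..#
1) #.#.....##..#..
2) .#.####...#..#.
3) ..#....##..#..#
4) #..###...#..#..
5) .#....##..#..#.
6) ..###...#..#..#
7) #....##..#..#..
8) .###...#..#..#.
9) ....##..#..#..#
10) ###...#..#..#..
11) ...##..#..#..#.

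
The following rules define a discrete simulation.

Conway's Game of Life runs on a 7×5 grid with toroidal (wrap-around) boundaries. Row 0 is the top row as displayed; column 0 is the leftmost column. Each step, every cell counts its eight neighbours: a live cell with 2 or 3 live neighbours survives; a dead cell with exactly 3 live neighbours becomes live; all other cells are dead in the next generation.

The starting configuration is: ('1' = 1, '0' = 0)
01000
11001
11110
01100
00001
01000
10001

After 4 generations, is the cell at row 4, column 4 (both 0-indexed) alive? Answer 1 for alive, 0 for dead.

0

step 0: 01000
11001
11110
01100
00001
01000
10001
step 1: 01000
00011
00010
00001
11100
00001
11000
step 2: 01101
00111
00010
11111
11011
00101
11000
step 3: 00001
11001
00000
00000
00000
00100
00001
step 4: 00011
10001
10000
00000
00000
00000
00010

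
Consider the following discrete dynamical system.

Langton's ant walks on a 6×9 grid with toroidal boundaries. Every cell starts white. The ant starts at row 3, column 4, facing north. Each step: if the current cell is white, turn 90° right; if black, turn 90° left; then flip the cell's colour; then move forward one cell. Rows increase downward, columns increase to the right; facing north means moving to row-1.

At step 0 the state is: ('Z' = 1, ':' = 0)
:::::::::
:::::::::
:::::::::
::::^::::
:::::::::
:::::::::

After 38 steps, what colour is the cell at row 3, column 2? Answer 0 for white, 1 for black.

1

[0] :::::::::
:::::::::
:::::::::
::::^::::
:::::::::
:::::::::
[1] :::::::::
:::::::::
:::::::::
::::Z>:::
:::::::::
:::::::::
[2] :::::::::
:::::::::
:::::::::
::::ZZ:::
:::::v:::
:::::::::
[3] :::::::::
:::::::::
:::::::::
::::ZZ:::
::::<Z:::
:::::::::
[4] :::::::::
:::::::::
:::::::::
::::^Z:::
::::ZZ:::
:::::::::
[5] :::::::::
:::::::::
:::::::::
:::<:Z:::
::::ZZ:::
:::::::::
[6] :::::::::
:::::::::
:::^:::::
:::Z:Z:::
::::ZZ:::
:::::::::
[7] :::::::::
:::::::::
:::Z>::::
:::Z:Z:::
::::ZZ:::
:::::::::
[8] :::::::::
:::::::::
:::ZZ::::
:::ZvZ:::
::::ZZ:::
:::::::::
[9] :::::::::
:::::::::
:::ZZ::::
:::<ZZ:::
::::ZZ:::
:::::::::
[10] :::::::::
:::::::::
:::ZZ::::
::::ZZ:::
:::vZZ:::
:::::::::
[11] :::::::::
:::::::::
:::ZZ::::
::::ZZ:::
::<ZZZ:::
:::::::::
[12] :::::::::
:::::::::
:::ZZ::::
::^:ZZ:::
::ZZZZ:::
:::::::::
[13] :::::::::
:::::::::
:::ZZ::::
::Z>ZZ:::
::ZZZZ:::
:::::::::
[14] :::::::::
:::::::::
:::ZZ::::
::ZZZZ:::
::ZvZZ:::
:::::::::
[15] :::::::::
:::::::::
:::ZZ::::
::ZZZZ:::
::Z:>Z:::
:::::::::
[16] :::::::::
:::::::::
:::ZZ::::
::ZZ^Z:::
::Z::Z:::
:::::::::
[17] :::::::::
:::::::::
:::ZZ::::
::Z<:Z:::
::Z::Z:::
:::::::::
[18] :::::::::
:::::::::
:::ZZ::::
::Z::Z:::
::Zv:Z:::
:::::::::
[19] :::::::::
:::::::::
:::ZZ::::
::Z::Z:::
::<Z:Z:::
:::::::::
[20] :::::::::
:::::::::
:::ZZ::::
::Z::Z:::
:::Z:Z:::
::v::::::
[21] :::::::::
:::::::::
:::ZZ::::
::Z::Z:::
:::Z:Z:::
:<Z::::::
[22] :::::::::
:::::::::
:::ZZ::::
::Z::Z:::
:^:Z:Z:::
:ZZ::::::
[23] :::::::::
:::::::::
:::ZZ::::
::Z::Z:::
:Z>Z:Z:::
:ZZ::::::
[24] :::::::::
:::::::::
:::ZZ::::
::Z::Z:::
:ZZZ:Z:::
:Zv::::::
[25] :::::::::
:::::::::
:::ZZ::::
::Z::Z:::
:ZZZ:Z:::
:Z:>:::::
[26] :::v:::::
:::::::::
:::ZZ::::
::Z::Z:::
:ZZZ:Z:::
:Z:Z:::::
[27] ::<Z:::::
:::::::::
:::ZZ::::
::Z::Z:::
:ZZZ:Z:::
:Z:Z:::::
[28] ::ZZ:::::
:::::::::
:::ZZ::::
::Z::Z:::
:ZZZ:Z:::
:Z^Z:::::
[29] ::ZZ:::::
:::::::::
:::ZZ::::
::Z::Z:::
:ZZZ:Z:::
:ZZ>:::::
[30] ::ZZ:::::
:::::::::
:::ZZ::::
::Z::Z:::
:ZZ^:Z:::
:ZZ::::::
[31] ::ZZ:::::
:::::::::
:::ZZ::::
::Z::Z:::
:Z<::Z:::
:ZZ::::::
[32] ::ZZ:::::
:::::::::
:::ZZ::::
::Z::Z:::
:Z:::Z:::
:Zv::::::
[33] ::ZZ:::::
:::::::::
:::ZZ::::
::Z::Z:::
:Z:::Z:::
:Z:>:::::
[34] ::Zv:::::
:::::::::
:::ZZ::::
::Z::Z:::
:Z:::Z:::
:Z:Z:::::
[35] ::Z:>::::
:::::::::
:::ZZ::::
::Z::Z:::
:Z:::Z:::
:Z:Z:::::
[36] ::Z:Z::::
::::v::::
:::ZZ::::
::Z::Z:::
:Z:::Z:::
:Z:Z:::::
[37] ::Z:Z::::
:::<Z::::
:::ZZ::::
::Z::Z:::
:Z:::Z:::
:Z:Z:::::
[38] ::Z^Z::::
:::ZZ::::
:::ZZ::::
::Z::Z:::
:Z:::Z:::
:Z:Z:::::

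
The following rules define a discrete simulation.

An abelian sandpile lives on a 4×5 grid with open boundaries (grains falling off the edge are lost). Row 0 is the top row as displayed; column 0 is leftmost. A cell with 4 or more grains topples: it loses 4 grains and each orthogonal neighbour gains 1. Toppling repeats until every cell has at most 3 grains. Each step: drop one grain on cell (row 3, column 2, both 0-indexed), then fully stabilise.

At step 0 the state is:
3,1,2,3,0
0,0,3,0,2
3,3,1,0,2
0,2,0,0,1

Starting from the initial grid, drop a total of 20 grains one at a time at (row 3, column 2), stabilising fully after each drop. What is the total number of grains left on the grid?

36

t=0: 3,1,2,3,0
0,0,3,0,2
3,3,1,0,2
0,2,0,0,1
t=1: 3,1,2,3,0
0,0,3,0,2
3,3,1,0,2
0,2,1,0,1
t=2: 3,1,2,3,0
0,0,3,0,2
3,3,1,0,2
0,2,2,0,1
t=3: 3,1,2,3,0
0,0,3,0,2
3,3,1,0,2
0,2,3,0,1
t=4: 3,1,2,3,0
0,0,3,0,2
3,3,2,0,2
0,3,0,1,1
t=5: 3,1,2,3,0
0,0,3,0,2
3,3,2,0,2
0,3,1,1,1
t=6: 3,1,2,3,0
0,0,3,0,2
3,3,2,0,2
0,3,2,1,1
t=7: 3,1,2,3,0
0,0,3,0,2
3,3,2,0,2
0,3,3,1,1
t=8: 3,1,3,3,0
1,2,0,1,2
0,2,1,1,2
2,1,2,2,1
t=9: 3,1,3,3,0
1,2,0,1,2
0,2,1,1,2
2,1,3,2,1
t=10: 3,1,3,3,0
1,2,0,1,2
0,2,2,1,2
2,2,0,3,1
t=11: 3,1,3,3,0
1,2,0,1,2
0,2,2,1,2
2,2,1,3,1
t=12: 3,1,3,3,0
1,2,0,1,2
0,2,2,1,2
2,2,2,3,1
t=13: 3,1,3,3,0
1,2,0,1,2
0,2,2,1,2
2,2,3,3,1
t=14: 3,1,3,3,0
1,2,0,1,2
0,2,3,2,2
2,3,1,0,2
t=15: 3,1,3,3,0
1,2,0,1,2
0,2,3,2,2
2,3,2,0,2
t=16: 3,1,3,3,0
1,2,0,1,2
0,2,3,2,2
2,3,3,0,2
t=17: 3,1,3,3,0
1,3,1,1,2
1,0,1,3,2
3,1,2,1,2
t=18: 3,1,3,3,0
1,3,1,1,2
1,0,1,3,2
3,1,3,1,2
t=19: 3,1,3,3,0
1,3,1,1,2
1,0,2,3,2
3,2,0,2,2
t=20: 3,1,3,3,0
1,3,1,1,2
1,0,2,3,2
3,2,1,2,2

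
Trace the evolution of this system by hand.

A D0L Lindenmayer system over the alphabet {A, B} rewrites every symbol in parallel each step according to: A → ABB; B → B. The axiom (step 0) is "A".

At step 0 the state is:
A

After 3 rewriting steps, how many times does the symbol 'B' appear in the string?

k=0  A
k=1  ABB
k=2  ABBBB
k=3  ABBBBBB

6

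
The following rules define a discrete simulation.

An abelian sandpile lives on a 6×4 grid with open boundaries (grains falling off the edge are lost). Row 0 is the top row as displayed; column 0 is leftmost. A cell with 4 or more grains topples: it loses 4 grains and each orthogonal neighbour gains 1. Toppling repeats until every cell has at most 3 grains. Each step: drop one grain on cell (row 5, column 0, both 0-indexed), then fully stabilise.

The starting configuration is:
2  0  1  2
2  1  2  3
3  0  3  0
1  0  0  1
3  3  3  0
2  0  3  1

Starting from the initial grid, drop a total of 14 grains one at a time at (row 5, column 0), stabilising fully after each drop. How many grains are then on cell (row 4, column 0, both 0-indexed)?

0

[0] 2  0  1  2
2  1  2  3
3  0  3  0
1  0  0  1
3  3  3  0
2  0  3  1
[1] 2  0  1  2
2  1  2  3
3  0  3  0
1  0  0  1
3  3  3  0
3  0  3  1
[2] 2  0  1  2
2  1  2  3
3  0  3  0
2  1  1  1
1  1  1  1
1  3  0  2
[3] 2  0  1  2
2  1  2  3
3  0  3  0
2  1  1  1
1  1  1  1
2  3  0  2
[4] 2  0  1  2
2  1  2  3
3  0  3  0
2  1  1  1
1  1  1  1
3  3  0  2
[5] 2  0  1  2
2  1  2  3
3  0  3  0
2  1  1  1
2  2  1  1
1  0  1  2
[6] 2  0  1  2
2  1  2  3
3  0  3  0
2  1  1  1
2  2  1  1
2  0  1  2
[7] 2  0  1  2
2  1  2  3
3  0  3  0
2  1  1  1
2  2  1  1
3  0  1  2
[8] 2  0  1  2
2  1  2  3
3  0  3  0
2  1  1  1
3  2  1  1
0  1  1  2
[9] 2  0  1  2
2  1  2  3
3  0  3  0
2  1  1  1
3  2  1  1
1  1  1  2
[10] 2  0  1  2
2  1  2  3
3  0  3  0
2  1  1  1
3  2  1  1
2  1  1  2
[11] 2  0  1  2
2  1  2  3
3  0  3  0
2  1  1  1
3  2  1  1
3  1  1  2
[12] 2  0  1  2
2  1  2  3
3  0  3  0
3  1  1  1
0  3  1  1
1  2  1  2
[13] 2  0  1  2
2  1  2  3
3  0  3  0
3  1  1  1
0  3  1  1
2  2  1  2
[14] 2  0  1  2
2  1  2  3
3  0  3  0
3  1  1  1
0  3  1  1
3  2  1  2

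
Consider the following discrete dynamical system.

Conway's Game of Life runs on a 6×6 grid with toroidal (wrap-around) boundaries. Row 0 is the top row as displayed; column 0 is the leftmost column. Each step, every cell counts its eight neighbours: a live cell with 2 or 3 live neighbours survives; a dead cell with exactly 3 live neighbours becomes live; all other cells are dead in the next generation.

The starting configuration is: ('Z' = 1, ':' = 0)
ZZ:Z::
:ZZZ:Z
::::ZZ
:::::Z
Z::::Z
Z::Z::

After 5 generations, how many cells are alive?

13

step 0: ZZ:Z::
:ZZZ:Z
::::ZZ
:::::Z
Z::::Z
Z::Z::
step 1: :::Z:Z
:Z:Z:Z
::ZZ:Z
::::::
Z:::ZZ
::Z:Z:
step 2: Z::Z:Z
:::Z:Z
Z:ZZ::
Z::Z::
:::ZZZ
Z:::::
step 3: Z::::Z
:Z:Z:Z
ZZZZ:Z
ZZ::::
Z::ZZZ
Z::Z::
step 4: :ZZ::Z
:::Z::
:::Z:Z
::::::
::ZZZ:
:Z:Z::
step 5: ZZ:ZZ:
Z::Z::
::::Z:
::Z:::
::ZZZ:
ZZ::::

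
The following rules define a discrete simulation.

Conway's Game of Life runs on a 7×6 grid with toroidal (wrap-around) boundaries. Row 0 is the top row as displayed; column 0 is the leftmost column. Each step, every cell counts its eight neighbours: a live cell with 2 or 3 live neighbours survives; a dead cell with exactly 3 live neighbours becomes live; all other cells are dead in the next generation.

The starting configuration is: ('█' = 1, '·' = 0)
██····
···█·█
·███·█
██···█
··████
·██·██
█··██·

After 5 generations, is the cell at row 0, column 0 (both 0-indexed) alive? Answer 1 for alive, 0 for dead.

gen 0: ██····
···█·█
·███·█
██···█
··████
·██·██
█··██·
gen 1: ████··
···█·█
·█·█·█
······
······
·█····
···██·
gen 2: ██···█
···█·█
█·█···
······
······
······
█··██·
gen 3: ·███··
··█·██
······
······
······
······
██··█·
gen 4: ······
·██·█·
······
······
······
······
██·█··
gen 5: █··█··
······
······
······
······
······
······

1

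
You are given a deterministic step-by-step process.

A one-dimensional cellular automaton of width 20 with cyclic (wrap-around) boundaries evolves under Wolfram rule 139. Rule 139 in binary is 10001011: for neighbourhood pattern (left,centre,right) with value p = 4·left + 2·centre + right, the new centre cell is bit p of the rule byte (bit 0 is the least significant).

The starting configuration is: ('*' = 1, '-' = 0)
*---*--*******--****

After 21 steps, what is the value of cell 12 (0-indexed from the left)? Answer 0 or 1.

1

0) *---*--*******--****
1) --**--*******--*****
2) -**--*******--*****-
3) **--*******--*****--
4) *--*******--*****--*
5) --*******--*****--**
6) -*******--*****--**-
7) *******--*****--**--
8) ******--*****--**--*
9) *****--*****--**--**
10) ****--*****--**--***
11) ***--*****--**--****
12) **--*****--**--*****
13) *--*****--**--******
14) --*****--**--*******
15) -*****--**--*******-
16) *****--**--*******--
17) ****--**--*******--*
18) ***--**--*******--**
19) **--**--*******--***
20) *--**--*******--****
21) --**--*******--*****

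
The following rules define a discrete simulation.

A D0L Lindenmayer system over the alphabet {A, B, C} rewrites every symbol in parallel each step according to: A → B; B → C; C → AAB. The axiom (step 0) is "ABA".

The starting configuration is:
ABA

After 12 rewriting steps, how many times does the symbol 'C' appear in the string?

k=0  ABA
k=1  BCB
k=2  CAABC
k=3  AABBBCAAB
k=4  BBCCCAABBBC
k=5  CCAABAABAABBBCCCAAB
k=6  AABAABBBCBBCBBCCCAABAABAABBBC
k=7  BBCBBCCCAABCCAABCCAABAABAABBBCBBCBBCCCAAB
k=8  CCAABCCAABAABAABBBCAABAABBBCAABAABBBCBBCBBCCCAABCCAABCCAABAABAABBBC
k=9  AABAABBBCAABAABBBCBBCBBCCCAABBBCBBCCCAABBBCBBCCCAABCCAABCCAABAABAABBBCAABAABBBCAABAABBBCBBCBBCCCAAB
k=10  BBCBBCCCAABBBCBBCCCAABCCAABCCAABAABAABBBCCCAABCCAABAABAABB…AABBBCBBCBBCCCAABBBCBBCCCAABBBCBBCCCAABCCAABCCAABAABAABBBC  (len 149)
k=11  CCAABCCAABAABAABBBCCCAABCCAABAABAABBBCAABAABBBCAABAABBBCBB…BAABAABBBCCCAABCCAABAABAABBBCAABAABBBCAABAABBBCBBCBBCCCAAB  (len 233)
k=12  AABAABBBCAABAABBBCBBCBBCCCAABAABAABBBCAABAABBBCBBCBBCCCAAB…AABBBCBBCBBCCCAABBBCBBCCCAABBBCBBCCCAABCCAABCCAABAABAABBBC  (len 347)

92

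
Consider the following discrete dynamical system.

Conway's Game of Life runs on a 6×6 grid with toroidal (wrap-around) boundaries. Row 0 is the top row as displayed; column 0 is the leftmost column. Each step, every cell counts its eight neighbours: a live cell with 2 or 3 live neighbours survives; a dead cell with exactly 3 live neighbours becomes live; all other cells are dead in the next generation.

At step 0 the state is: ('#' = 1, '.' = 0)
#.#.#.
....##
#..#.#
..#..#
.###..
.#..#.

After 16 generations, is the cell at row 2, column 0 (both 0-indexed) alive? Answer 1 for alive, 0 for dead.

0

gen 0: #.#.#.
....##
#..#.#
..#..#
.###..
.#..#.
gen 1: ##..#.
.#....
#..#..
.....#
##.##.
#...##
gen 2: .#..#.
.##..#
#.....
.###.#
.#.#..
..#...
gen 3: ##.#..
.##..#
...###
.#.##.
##.##.
.###..
gen 4: ...##.
.#...#
.#...#
.#....
#....#
.....#
gen 5: #...##
..#..#
.##...
.#...#
#....#
#....#
gen 6: .#..#.
..####
.##...
.##..#
.#..#.
.#....
gen 7: ##..##
#...##
.....#
...#..
.#....
###...
gen 8: ..###.
.#....
#....#
......
##....
..#...
gen 9: .###..
######
#.....
.#...#
.#....
..#...
gen 10: .....#
....##
...#..
.#....
###...
...#..
gen 11: .....#
....##
....#.
##....
###...
###...
gen 12: .#..##
....##
#...#.
#.#..#
.....#
..#..#
gen 13: ...#..
...#..
##.##.
##..#.
.#..##
.....#
gen 14: ....#.
...#..
##.##.
......
.#..#.
#....#
gen 15: ....##
..##.#
..###.
######
#....#
#...##
gen 16: ......
..#..#
......
......
..#...
......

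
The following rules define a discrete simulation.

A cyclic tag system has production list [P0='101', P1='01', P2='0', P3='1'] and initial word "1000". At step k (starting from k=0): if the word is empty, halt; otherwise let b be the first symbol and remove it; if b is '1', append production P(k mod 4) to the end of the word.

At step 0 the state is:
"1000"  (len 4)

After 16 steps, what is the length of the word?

[0] "1000"  (len 4)
[1] "000101"  (len 6)
[2] "00101"  (len 5)
[3] "0101"  (len 4)
[4] "101"  (len 3)
[5] "01101"  (len 5)
[6] "1101"  (len 4)
[7] "1010"  (len 4)
[8] "0101"  (len 4)
[9] "101"  (len 3)
[10] "0101"  (len 4)
[11] "101"  (len 3)
[12] "011"  (len 3)
[13] "11"  (len 2)
[14] "101"  (len 3)
[15] "010"  (len 3)
[16] "10"  (len 2)

2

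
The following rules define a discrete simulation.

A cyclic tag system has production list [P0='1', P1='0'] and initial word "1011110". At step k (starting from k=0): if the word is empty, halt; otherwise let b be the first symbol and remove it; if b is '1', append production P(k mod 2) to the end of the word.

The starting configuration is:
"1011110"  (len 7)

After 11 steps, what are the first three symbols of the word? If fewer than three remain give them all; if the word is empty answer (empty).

0) "1011110"  (len 7)
1) "0111101"  (len 7)
2) "111101"  (len 6)
3) "111011"  (len 6)
4) "110110"  (len 6)
5) "101101"  (len 6)
6) "011010"  (len 6)
7) "11010"  (len 5)
8) "10100"  (len 5)
9) "01001"  (len 5)
10) "1001"  (len 4)
11) "0011"  (len 4)

001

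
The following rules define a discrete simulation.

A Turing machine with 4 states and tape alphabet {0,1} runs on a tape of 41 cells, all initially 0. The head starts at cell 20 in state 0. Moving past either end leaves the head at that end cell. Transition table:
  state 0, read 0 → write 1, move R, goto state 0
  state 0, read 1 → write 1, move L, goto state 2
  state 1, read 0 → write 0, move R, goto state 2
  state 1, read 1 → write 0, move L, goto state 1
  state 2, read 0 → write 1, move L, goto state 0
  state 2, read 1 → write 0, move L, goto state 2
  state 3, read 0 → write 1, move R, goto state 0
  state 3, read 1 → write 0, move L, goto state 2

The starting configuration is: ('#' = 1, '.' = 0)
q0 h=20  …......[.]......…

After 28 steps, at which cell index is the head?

33

0) q0 h=20  …......[.]......…
1) q0 h=21  ….....#[.]......…
2) q0 h=22  …....##[.]......…
3) q0 h=23  …...###[.]......…
4) q0 h=24  …..####[.]......…
5) q0 h=25  ….#####[.]......…
6) q0 h=26  …######[.]......…
7) q0 h=27  …######[.]......…
8) q0 h=28  …######[.]......…
9) q0 h=29  …######[.]......…
10) q0 h=30  …######[.]......…
11) q0 h=31  …######[.]......…
12) q0 h=32  …######[.]......…
13) q0 h=33  …######[.]......…
14) q0 h=34  …######[.]......|
15) q0 h=35  …######[.].....|
16) q0 h=36  …######[.]....|
17) q0 h=37  …######[.]...|
18) q0 h=38  …######[.]..|
19) q0 h=39  …######[.].|
20) q0 h=40  …######[.]|
21) q0 h=40  …######[#]|
22) q2 h=39  …######[#]#|
23) q2 h=38  …######[#].#|
24) q2 h=37  …######[#]..#|
25) q2 h=36  …######[#]...#|
26) q2 h=35  …######[#]....#|
27) q2 h=34  …######[#].....#|
28) q2 h=33  …######[#]......…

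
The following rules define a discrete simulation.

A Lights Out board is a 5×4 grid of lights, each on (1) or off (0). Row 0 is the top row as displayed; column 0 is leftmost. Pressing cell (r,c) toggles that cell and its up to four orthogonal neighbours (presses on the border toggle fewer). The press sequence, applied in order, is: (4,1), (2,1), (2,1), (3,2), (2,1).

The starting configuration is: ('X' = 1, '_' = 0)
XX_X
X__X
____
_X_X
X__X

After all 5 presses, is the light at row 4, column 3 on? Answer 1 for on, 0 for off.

gen 0: XX_X
X__X
____
_X_X
X__X
gen 1: XX_X
X__X
____
___X
_XXX
gen 2: XX_X
XX_X
XXX_
_X_X
_XXX
gen 3: XX_X
X__X
____
___X
_XXX
gen 4: XX_X
X__X
__X_
_XX_
_X_X
gen 5: XX_X
XX_X
XX__
__X_
_X_X

1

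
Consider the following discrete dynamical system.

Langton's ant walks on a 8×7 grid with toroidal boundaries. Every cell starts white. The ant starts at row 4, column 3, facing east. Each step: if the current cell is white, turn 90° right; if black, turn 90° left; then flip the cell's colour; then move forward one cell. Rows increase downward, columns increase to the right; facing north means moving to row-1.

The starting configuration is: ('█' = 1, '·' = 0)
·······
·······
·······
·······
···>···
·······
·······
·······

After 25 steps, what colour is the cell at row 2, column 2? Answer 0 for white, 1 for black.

1

k=0  ·······
·······
·······
·······
···>···
·······
·······
·······
k=1  ·······
·······
·······
·······
···█···
···v···
·······
·······
k=2  ·······
·······
·······
·······
···█···
··<█···
·······
·······
k=3  ·······
·······
·······
·······
··^█···
··██···
·······
·······
k=4  ·······
·······
·······
·······
··█>···
··██···
·······
·······
k=5  ·······
·······
·······
···^···
··█····
··██···
·······
·······
k=6  ·······
·······
·······
···█>··
··█····
··██···
·······
·······
k=7  ·······
·······
·······
···██··
··█·v··
··██···
·······
·······
k=8  ·······
·······
·······
···██··
··█<█··
··██···
·······
·······
k=9  ·······
·······
·······
···^█··
··███··
··██···
·······
·······
k=10  ·······
·······
·······
··<·█··
··███··
··██···
·······
·······
k=11  ·······
·······
··^····
··█·█··
··███··
··██···
·······
·······
k=12  ·······
·······
··█>···
··█·█··
··███··
··██···
·······
·······
k=13  ·······
·······
··██···
··█v█··
··███··
··██···
·······
·······
k=14  ·······
·······
··██···
··<██··
··███··
··██···
·······
·······
k=15  ·······
·······
··██···
···██··
··v██··
··██···
·······
·······
k=16  ·······
·······
··██···
···██··
···>█··
··██···
·······
·······
k=17  ·······
·······
··██···
···^█··
····█··
··██···
·······
·······
k=18  ·······
·······
··██···
··<·█··
····█··
··██···
·······
·······
k=19  ·······
·······
··^█···
··█·█··
····█··
··██···
·······
·······
k=20  ·······
·······
·<·█···
··█·█··
····█··
··██···
·······
·······
k=21  ·······
·^·····
·█·█···
··█·█··
····█··
··██···
·······
·······
k=22  ·······
·█>····
·█·█···
··█·█··
····█··
··██···
·······
·······
k=23  ·······
·██····
·█v█···
··█·█··
····█··
··██···
·······
·······
k=24  ·······
·██····
·<██···
··█·█··
····█··
··██···
·······
·······
k=25  ·······
·██····
··██···
·v█·█··
····█··
··██···
·······
·······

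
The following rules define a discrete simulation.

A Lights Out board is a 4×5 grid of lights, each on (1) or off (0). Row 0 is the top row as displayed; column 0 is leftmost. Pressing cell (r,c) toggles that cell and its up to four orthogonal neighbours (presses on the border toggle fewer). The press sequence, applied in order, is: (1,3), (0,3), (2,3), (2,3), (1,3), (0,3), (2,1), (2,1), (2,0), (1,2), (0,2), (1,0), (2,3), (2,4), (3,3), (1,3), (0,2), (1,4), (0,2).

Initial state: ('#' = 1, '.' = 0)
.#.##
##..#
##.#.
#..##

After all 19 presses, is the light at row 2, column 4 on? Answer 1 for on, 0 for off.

1

gen 0: .#.##
##..#
##.#.
#..##
gen 1: .#..#
####.
##...
#..##
gen 2: .###.
###..
##...
#..##
gen 3: .###.
####.
#####
#...#
gen 4: .###.
###..
##...
#..##
gen 5: .##..
##.##
##.#.
#..##
gen 6: .#.##
##..#
##.#.
#..##
gen 7: .#.##
#...#
..##.
##.##
gen 8: .#.##
##..#
##.#.
#..##
gen 9: .#.##
.#..#
...#.
...##
gen 10: .####
..###
..##.
...##
gen 11: ....#
...##
..##.
...##
gen 12: #...#
##.##
#.##.
...##
gen 13: #...#
##..#
#...#
....#
gen 14: #...#
##...
#..#.
.....
gen 15: #...#
##...
#....
..###
gen 16: #..##
#####
#..#.
..###
gen 17: ###.#
##.##
#..#.
..###
gen 18: ###..
##...
#..##
..###
gen 19: #..#.
###..
#..##
..###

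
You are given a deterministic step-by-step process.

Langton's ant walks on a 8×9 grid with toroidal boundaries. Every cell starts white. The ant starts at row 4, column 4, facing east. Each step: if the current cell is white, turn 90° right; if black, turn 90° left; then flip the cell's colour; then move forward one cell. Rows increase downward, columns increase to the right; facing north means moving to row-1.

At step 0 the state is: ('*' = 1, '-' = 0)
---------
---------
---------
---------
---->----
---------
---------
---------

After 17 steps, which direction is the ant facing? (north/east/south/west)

k=0  ---------
---------
---------
---------
---->----
---------
---------
---------
k=1  ---------
---------
---------
---------
----*----
----v----
---------
---------
k=2  ---------
---------
---------
---------
----*----
---<*----
---------
---------
k=3  ---------
---------
---------
---------
---^*----
---**----
---------
---------
k=4  ---------
---------
---------
---------
---*>----
---**----
---------
---------
k=5  ---------
---------
---------
----^----
---*-----
---**----
---------
---------
k=6  ---------
---------
---------
----*>---
---*-----
---**----
---------
---------
k=7  ---------
---------
---------
----**---
---*-v---
---**----
---------
---------
k=8  ---------
---------
---------
----**---
---*<*---
---**----
---------
---------
k=9  ---------
---------
---------
----^*---
---***---
---**----
---------
---------
k=10  ---------
---------
---------
---<-*---
---***---
---**----
---------
---------
k=11  ---------
---------
---^-----
---*-*---
---***---
---**----
---------
---------
k=12  ---------
---------
---*>----
---*-*---
---***---
---**----
---------
---------
k=13  ---------
---------
---**----
---*v*---
---***---
---**----
---------
---------
k=14  ---------
---------
---**----
---<**---
---***---
---**----
---------
---------
k=15  ---------
---------
---**----
----**---
---v**---
---**----
---------
---------
k=16  ---------
---------
---**----
----**---
---->*---
---**----
---------
---------
k=17  ---------
---------
---**----
----^*---
-----*---
---**----
---------
---------

north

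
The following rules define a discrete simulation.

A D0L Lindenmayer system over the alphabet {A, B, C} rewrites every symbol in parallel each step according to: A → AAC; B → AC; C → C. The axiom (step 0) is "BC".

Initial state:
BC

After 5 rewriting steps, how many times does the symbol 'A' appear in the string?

16

k=0  BC
k=1  ACC
k=2  AACCC
k=3  AACAACCCC
k=4  AACAACCAACAACCCCC
k=5  AACAACCAACAACCCAACAACCAACAACCCCCC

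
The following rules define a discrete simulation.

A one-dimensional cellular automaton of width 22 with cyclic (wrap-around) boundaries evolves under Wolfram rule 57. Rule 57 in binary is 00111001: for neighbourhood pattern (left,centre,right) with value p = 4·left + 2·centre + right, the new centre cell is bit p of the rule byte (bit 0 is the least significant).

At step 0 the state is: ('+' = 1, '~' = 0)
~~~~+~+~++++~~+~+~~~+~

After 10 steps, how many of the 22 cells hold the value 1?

[0] ~~~~+~+~++++~~+~+~~~+~
[1] +++~~+~++~~~+~~+~++~~+
[2] ~~~+~~++~++~~+~~++~+~+
[3] ++~~+~+~++~+~~+~+~+~+~
[4] +~+~~+~++~+~+~~+~+~+~+
[5] ~+~+~~++~+~+~+~~+~+~++
[6] +~+~+~+~+~+~+~+~~+~++~
[7] ~+~+~+~+~+~+~+~+~~++~+
[8] +~+~+~+~+~+~+~+~+~+~+~
[9] ~+~+~+~+~+~+~+~+~+~+~+
[10] +~+~+~+~+~+~+~+~+~+~+~

11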